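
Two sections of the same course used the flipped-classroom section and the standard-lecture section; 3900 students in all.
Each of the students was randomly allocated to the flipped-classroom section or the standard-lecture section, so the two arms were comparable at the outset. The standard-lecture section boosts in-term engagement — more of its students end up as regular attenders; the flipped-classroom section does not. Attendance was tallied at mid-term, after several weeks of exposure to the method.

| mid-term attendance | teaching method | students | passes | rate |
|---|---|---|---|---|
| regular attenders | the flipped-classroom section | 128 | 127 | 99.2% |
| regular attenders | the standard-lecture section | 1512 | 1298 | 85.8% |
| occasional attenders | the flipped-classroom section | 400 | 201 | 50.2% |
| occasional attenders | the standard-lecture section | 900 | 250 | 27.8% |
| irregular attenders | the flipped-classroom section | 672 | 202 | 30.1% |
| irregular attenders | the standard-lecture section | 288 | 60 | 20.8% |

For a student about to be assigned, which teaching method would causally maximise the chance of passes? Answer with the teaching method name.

the standard-lecture section

the flipped-classroom section is higher inside every mid-term attendance stratum but the standard-lecture section is higher in aggregate. Whether to stratify depends on how mid-term attendance relates to the teaching method.
Mid-term attendance lies on the pathway teaching method → mid-term attendance → outcome, so adjusting for it blocks the indirect effect. For the total causal effect of teaching method, use the unadjusted pooled rates.
Pooled: the flipped-classroom section 44.2% vs the standard-lecture section 59.6%; the standard-lecture section is higher overall.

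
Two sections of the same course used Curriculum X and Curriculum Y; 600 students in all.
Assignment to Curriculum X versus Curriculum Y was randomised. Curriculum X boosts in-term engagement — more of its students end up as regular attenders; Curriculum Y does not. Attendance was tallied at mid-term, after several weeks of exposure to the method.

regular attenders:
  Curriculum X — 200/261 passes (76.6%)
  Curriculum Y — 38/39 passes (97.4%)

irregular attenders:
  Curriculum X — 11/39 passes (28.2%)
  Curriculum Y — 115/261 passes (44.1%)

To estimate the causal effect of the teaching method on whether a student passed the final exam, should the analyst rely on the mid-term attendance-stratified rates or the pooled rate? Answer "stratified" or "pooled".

The mid-term attendance-specific comparison favours Curriculum Y throughout, but the pooled figures favour Curriculum X. The question is whether to condition on mid-term attendance.
Stratifying would compare teaching methods among students the teaching methods themselves sorted into mid-term attendance groups — a form of selection on an intermediate. The unconditioned pooled rates give the total causal effect.
Pooled: Curriculum X 70.3% vs Curriculum Y 51.0%; Curriculum X is higher overall.

pooled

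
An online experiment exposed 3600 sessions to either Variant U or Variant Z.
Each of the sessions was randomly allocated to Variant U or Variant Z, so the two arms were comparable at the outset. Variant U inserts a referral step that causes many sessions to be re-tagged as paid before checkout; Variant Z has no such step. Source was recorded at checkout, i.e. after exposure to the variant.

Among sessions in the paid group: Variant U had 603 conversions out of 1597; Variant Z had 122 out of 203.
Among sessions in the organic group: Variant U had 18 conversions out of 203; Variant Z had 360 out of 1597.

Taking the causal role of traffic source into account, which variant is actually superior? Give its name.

Traffic source here is a post-treatment variable shaped by the variant; conditioning on it would introduce bias rather than remove it. The overall comparison is the causal one.
Pooled: Variant U 34.5% vs Variant Z 26.8%; Variant U is higher overall.

Variant U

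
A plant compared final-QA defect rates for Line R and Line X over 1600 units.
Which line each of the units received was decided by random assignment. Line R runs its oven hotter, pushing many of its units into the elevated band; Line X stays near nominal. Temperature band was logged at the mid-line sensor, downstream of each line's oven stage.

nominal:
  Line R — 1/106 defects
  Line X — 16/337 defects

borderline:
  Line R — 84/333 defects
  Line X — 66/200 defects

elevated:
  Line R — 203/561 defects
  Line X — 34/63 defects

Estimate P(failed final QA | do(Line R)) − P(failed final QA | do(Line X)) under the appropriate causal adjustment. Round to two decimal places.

In-process temperature band lies on the pathway line → in-process temperature band → outcome, so adjusting for it blocks the indirect effect. For the total causal effect of line, use the unadjusted pooled rates.
The causal difference is the pooled difference: 0.288 − 0.193 = +0.095.

+0.09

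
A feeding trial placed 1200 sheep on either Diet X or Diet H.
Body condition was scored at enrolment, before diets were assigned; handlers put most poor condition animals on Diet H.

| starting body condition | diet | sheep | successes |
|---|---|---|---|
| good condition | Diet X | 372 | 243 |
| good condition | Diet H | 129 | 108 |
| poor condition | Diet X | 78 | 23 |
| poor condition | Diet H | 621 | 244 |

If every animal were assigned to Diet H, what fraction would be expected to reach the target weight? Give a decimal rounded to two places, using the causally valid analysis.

0.58

Starting body condition satisfies the back-door criterion: it is not a descendant of the diet, and it blocks the spurious path from diet to outcome. Adjusting for it (i.e., using the within-starting body condition rates) gives the causal effect.
Standardising Diet H to the population starting body condition mix: 0.417·108/129 + 0.583·244/621 = 0.578.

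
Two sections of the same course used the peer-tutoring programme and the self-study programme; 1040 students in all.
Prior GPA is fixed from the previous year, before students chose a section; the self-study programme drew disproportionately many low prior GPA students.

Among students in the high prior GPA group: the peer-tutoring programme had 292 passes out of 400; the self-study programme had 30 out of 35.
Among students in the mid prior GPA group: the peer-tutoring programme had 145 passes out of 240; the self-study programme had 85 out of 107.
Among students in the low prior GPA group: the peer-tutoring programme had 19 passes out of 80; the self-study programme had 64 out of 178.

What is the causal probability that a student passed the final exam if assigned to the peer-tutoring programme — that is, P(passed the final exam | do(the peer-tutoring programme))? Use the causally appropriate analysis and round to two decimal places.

0.57

The prior GPA band-specific comparison favours the self-study programme throughout, but the pooled figures favour the peer-tutoring programme. The question is whether to condition on prior GPA band.
Here prior GPA band is a common cause — it drives both which teaching method a case falls under and the outcome. The crude comparison mixes populations; the stratum-specific rates are the causally relevant ones.
Standardising the peer-tutoring programme to the population prior GPA band mix: 0.418·292/400 + 0.334·145/240 + 0.248·19/80 = 0.566.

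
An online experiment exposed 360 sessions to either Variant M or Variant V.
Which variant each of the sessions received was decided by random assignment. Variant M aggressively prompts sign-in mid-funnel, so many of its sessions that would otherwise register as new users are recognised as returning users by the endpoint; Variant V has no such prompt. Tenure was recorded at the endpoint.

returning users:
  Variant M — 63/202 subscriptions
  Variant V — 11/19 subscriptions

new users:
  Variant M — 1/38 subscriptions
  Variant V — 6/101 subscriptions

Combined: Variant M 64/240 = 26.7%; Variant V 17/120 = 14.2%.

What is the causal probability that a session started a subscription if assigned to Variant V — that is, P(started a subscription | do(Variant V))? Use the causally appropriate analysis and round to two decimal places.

User tenure is downstream of the variant. One should not condition on a consequence of treatment, so the overall rates are the right comparison.
So P(outcome | do(Variant V)) is just the pooled rate for Variant V: 17/120 = 0.142.

0.14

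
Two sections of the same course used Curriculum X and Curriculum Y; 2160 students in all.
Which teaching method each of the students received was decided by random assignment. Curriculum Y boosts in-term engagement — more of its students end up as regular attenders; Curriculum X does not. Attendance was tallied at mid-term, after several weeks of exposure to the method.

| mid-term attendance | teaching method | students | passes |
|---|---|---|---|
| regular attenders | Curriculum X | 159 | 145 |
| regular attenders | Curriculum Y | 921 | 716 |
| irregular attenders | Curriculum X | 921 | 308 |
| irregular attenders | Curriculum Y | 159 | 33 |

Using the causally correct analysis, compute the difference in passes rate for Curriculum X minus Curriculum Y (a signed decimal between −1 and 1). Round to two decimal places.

The distribution of mid-term attendance is itself part of what the teaching method does — it is an intermediate outcome. Holding it fixed would remove that part of the effect; the total effect is the pooled difference.
The causal difference is the pooled difference: 0.419 − 0.694 = -0.274.

-0.27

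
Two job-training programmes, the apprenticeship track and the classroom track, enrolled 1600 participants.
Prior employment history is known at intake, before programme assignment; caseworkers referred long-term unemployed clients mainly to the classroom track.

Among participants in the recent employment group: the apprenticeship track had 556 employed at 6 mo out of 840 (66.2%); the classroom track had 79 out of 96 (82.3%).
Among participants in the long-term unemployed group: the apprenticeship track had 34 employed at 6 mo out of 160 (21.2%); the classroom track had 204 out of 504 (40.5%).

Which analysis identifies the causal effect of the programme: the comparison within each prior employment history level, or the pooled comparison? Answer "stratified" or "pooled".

stratified

Within every prior employment history level the classroom track has the higher rate, yet pooled the apprenticeship track does — Simpson's reversal.
Nothing the programme does changes prior employment history; the imbalance is an allocation artefact. With prior employment history also predicting the outcome, the pooled figure is confounded, and the within-stratum comparison is the causal one.
Within each level — recent employment: 66.2% vs 82.3%; long-term unemployed: 21.2% vs 40.5% — the classroom track is higher every time.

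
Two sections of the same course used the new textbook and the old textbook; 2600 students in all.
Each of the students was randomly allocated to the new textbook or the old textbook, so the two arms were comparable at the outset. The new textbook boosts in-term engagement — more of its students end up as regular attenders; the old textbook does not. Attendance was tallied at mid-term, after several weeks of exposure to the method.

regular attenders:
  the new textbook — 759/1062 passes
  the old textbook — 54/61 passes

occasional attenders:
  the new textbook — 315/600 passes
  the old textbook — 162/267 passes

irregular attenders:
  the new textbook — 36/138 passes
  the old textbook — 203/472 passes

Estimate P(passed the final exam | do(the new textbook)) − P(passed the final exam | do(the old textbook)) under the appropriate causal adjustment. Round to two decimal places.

The stratified and pooled comparisons disagree (the old textbook wins within each mid-term attendance; the new textbook wins overall), so the answer turns on the causal role of mid-term attendance.
Mid-term attendance here is a post-treatment variable shaped by the teaching method; conditioning on it would introduce bias rather than remove it. The overall comparison is the causal one.
The causal difference is the pooled difference: 0.617 − 0.524 = +0.093.

+0.09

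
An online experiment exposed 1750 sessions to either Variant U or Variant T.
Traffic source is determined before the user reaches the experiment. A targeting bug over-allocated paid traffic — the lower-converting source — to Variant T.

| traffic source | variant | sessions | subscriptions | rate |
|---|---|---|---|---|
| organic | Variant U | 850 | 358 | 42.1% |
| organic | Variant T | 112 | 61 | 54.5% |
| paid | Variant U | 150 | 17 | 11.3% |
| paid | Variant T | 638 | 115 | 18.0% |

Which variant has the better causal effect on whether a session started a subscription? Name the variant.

Traffic source is set before the variant has any effect — it is not caused by the variant — and it independently drives the outcome. That makes it a confounder, so the causal comparison is within traffic source levels.
Within each level — organic: 42.1% vs 54.5%; paid: 11.3% vs 18.0% — Variant T is higher every time.

Variant T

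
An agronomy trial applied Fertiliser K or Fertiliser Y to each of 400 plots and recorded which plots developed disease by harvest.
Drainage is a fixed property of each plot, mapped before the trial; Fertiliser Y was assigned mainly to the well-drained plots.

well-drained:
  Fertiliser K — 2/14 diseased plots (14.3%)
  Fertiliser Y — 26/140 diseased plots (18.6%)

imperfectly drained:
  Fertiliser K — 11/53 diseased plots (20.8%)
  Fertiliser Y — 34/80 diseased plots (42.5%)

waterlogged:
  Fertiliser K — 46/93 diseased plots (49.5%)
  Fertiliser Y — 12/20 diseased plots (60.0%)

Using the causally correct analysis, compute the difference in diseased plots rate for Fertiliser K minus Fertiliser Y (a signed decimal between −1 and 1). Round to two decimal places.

Since field drainage is a pre-existing factor (not a product of the fertiliser) and it affects the outcome on its own, it is a confounder. The stratified rates, not the pooled rate, identify the causal effect.
Adjusting over the population distribution of field drainage: 0.385·(0.143−0.186) + 0.333·(0.208−0.425) + 0.282·(0.495−0.600) = -0.119.

-0.12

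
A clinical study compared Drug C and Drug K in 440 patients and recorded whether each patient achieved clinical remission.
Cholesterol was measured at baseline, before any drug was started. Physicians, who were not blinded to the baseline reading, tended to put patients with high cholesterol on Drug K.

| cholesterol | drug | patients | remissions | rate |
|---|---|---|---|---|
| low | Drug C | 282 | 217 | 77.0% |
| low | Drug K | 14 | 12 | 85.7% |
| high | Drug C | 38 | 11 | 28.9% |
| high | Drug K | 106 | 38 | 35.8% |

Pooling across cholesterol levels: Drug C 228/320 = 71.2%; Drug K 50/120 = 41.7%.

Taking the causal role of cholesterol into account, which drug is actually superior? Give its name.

Cholesterol differs across drugs for reasons unrelated to any effect of the drug itself, and it separately predicts the outcome — a classic confounder. We must compare within cholesterol levels.
Within each level — low: 77.0% vs 85.7%; high: 28.9% vs 35.8% — Drug K is higher every time.

Drug K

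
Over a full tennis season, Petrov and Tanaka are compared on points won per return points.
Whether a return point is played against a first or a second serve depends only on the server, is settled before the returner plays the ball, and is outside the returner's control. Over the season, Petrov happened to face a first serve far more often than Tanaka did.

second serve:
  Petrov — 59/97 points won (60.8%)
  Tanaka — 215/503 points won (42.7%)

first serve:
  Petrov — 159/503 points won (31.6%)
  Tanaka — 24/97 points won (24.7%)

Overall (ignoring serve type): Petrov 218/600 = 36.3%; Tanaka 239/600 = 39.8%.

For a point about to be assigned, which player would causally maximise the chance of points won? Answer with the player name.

Petrov

The serve type-specific comparison favours Petrov throughout, but the pooled figures favour Tanaka. The question is whether to condition on serve type.
Since serve type is a pre-existing factor (not a product of the player) and it affects the outcome on its own, it is a confounder. The stratified rates, not the pooled rate, identify the causal effect.
Within each level — second serve: 60.8% vs 42.7%; first serve: 31.6% vs 24.7% — Petrov is higher every time.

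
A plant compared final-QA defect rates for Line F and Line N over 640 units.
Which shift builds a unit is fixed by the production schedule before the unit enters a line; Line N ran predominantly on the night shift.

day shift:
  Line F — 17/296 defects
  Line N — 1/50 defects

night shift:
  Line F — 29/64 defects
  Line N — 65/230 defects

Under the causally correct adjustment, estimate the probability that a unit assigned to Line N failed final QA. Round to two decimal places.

Here shift is a common cause — it drives both which line a case falls under and the outcome. The crude comparison mixes populations; the stratum-specific rates are the causally relevant ones.
Standardising Line N to the population shift mix: 0.541·1/50 + 0.459·65/230 = 0.141.

0.14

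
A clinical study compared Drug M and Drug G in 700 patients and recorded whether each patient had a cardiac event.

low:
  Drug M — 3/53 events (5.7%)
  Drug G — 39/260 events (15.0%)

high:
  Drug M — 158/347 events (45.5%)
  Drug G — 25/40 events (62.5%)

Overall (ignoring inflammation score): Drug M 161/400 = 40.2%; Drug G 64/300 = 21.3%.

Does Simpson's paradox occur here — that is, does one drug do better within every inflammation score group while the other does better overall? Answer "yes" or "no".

yes

Within each inflammation score level (low 5.7% vs 15.0%; high 45.5% vs 62.5%), Drug M has the lower rate every time. Pooled: 40.2% vs 21.3% — Drug G has the lower rate overall. The two comparisons disagree.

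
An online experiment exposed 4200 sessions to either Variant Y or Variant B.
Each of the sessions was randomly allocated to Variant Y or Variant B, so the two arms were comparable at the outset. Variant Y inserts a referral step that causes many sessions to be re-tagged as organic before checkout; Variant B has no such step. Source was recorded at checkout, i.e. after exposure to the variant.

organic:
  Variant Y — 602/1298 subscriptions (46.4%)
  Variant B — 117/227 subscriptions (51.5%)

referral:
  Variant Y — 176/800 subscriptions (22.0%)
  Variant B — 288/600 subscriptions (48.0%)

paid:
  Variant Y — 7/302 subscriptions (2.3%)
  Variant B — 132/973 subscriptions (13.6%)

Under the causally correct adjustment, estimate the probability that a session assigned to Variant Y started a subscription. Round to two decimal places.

The stratified and pooled comparisons disagree (Variant B wins within each traffic source; Variant Y wins overall), so the answer turns on the causal role of traffic source.
Traffic source here is a post-treatment variable shaped by the variant; conditioning on it would introduce bias rather than remove it. The overall comparison is the causal one.
So P(outcome | do(Variant Y)) is just the pooled rate for Variant Y: 785/2400 = 0.327.

0.33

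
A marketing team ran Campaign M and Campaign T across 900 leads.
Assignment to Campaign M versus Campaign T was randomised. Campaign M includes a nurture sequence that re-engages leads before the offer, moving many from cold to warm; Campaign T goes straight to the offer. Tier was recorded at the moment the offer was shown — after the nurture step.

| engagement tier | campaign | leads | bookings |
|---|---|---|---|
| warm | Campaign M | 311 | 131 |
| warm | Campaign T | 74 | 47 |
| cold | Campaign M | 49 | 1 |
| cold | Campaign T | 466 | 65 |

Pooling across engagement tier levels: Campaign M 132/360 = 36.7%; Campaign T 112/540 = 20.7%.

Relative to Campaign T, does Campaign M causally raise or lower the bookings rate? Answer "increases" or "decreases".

Campaign T is higher inside every engagement tier stratum but Campaign M is higher in aggregate. Whether to stratify depends on how engagement tier relates to the campaign.
Because the campaign influences engagement tier, engagement tier is a post-treatment mediator, not a confounder. Stratifying on it would bias the estimate; the causal effect is the crude pooled difference.
Pooled: Campaign M 36.7% vs Campaign T 20.7%; Campaign M is higher overall.

increases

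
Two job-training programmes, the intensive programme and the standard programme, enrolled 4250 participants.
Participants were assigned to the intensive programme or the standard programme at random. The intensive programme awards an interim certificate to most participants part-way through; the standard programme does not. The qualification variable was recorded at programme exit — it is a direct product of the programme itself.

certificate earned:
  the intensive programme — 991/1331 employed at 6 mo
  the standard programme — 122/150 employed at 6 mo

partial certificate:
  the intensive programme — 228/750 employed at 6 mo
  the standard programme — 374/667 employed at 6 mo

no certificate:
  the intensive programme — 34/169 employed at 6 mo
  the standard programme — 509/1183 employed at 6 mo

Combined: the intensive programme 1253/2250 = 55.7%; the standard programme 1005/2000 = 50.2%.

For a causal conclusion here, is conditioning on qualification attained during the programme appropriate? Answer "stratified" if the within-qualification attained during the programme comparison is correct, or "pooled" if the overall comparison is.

pooled

Within every qualification attained during the programme level the standard programme has the higher rate, yet pooled the intensive programme does — Simpson's reversal.
Qualification attained during the programme lies on the pathway programme → qualification attained during the programme → outcome, so adjusting for it blocks the indirect effect. For the total causal effect of programme, use the unadjusted pooled rates.
Pooled: the intensive programme 55.7% vs the standard programme 50.2%; the intensive programme is higher overall.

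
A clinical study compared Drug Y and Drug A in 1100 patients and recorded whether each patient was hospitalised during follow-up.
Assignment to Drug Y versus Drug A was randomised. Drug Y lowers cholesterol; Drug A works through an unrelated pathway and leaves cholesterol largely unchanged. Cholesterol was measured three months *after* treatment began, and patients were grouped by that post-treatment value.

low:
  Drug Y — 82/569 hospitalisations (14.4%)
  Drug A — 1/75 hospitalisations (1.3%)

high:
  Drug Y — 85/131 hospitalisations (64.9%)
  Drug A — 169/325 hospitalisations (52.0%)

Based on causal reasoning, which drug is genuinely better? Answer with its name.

Drug Y

The cholesterol-specific comparison favours Drug A throughout, but the pooled figures favour Drug Y. The question is whether to condition on cholesterol.
Cholesterol is recorded after the drug and is itself shifted by it — it sits on the causal path from drug to outcome. Conditioning on a mediator would strip out part of the effect we want; the pooled comparison gives the total causal effect.
Pooled: Drug Y 23.9% vs Drug A 42.5%; Drug Y is lower overall.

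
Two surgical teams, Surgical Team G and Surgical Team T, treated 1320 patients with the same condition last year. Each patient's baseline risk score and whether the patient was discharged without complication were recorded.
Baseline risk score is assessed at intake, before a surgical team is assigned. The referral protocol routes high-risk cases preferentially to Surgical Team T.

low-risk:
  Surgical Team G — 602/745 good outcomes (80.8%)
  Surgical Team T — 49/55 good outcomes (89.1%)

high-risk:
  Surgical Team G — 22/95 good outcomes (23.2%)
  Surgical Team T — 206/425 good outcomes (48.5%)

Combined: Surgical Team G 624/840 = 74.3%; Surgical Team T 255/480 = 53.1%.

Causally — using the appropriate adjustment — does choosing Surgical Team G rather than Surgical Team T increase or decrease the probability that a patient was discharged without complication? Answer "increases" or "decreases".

Baseline risk score satisfies the back-door criterion: it is not a descendant of the surgical team, and it blocks the spurious path from surgical team to outcome. Adjusting for it (i.e., using the within-baseline risk score rates) gives the causal effect.
Within each level — low-risk: 80.8% vs 89.1%; high-risk: 23.2% vs 48.5% — Surgical Team T is higher every time.

decreases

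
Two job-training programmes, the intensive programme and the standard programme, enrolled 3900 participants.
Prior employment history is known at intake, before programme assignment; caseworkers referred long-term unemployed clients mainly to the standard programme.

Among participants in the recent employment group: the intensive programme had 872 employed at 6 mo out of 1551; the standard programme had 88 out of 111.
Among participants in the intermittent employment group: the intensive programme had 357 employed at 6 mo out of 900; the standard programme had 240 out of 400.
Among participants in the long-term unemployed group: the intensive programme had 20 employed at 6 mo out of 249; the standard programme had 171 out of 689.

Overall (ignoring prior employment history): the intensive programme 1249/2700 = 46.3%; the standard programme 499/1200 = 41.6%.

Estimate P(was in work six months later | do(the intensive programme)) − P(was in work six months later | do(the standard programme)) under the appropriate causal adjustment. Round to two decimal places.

Prior employment history is set before the programme has any effect — it is not caused by the programme — and it independently drives the outcome. That makes it a confounder, so the causal comparison is within prior employment history levels.
Adjusting over the population distribution of prior employment history: 0.426·(0.562−0.793) + 0.333·(0.397−0.600) + 0.241·(0.080−0.248) = -0.206.

-0.21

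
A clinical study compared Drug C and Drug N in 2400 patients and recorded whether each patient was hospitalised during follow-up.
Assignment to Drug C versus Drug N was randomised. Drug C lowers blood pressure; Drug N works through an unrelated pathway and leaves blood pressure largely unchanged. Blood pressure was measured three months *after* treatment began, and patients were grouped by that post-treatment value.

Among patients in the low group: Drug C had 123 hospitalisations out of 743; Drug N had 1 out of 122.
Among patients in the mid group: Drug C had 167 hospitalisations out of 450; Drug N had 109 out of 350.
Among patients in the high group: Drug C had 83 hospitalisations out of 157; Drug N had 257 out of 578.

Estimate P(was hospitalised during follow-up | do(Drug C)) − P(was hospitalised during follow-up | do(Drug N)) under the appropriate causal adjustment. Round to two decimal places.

-0.07

Blood pressure lies on the pathway drug → blood pressure → outcome, so adjusting for it blocks the indirect effect. For the total causal effect of drug, use the unadjusted pooled rates.
The causal difference is the pooled difference: 0.276 − 0.350 = -0.073.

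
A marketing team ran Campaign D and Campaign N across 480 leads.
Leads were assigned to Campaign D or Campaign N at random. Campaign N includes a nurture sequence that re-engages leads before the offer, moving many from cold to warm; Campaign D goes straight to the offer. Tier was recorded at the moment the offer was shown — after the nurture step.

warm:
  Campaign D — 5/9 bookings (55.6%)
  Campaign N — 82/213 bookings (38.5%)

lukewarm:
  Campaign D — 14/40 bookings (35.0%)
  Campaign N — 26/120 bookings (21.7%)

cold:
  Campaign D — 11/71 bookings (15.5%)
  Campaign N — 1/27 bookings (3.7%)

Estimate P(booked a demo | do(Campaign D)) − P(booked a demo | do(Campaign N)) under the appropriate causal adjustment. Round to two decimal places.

Campaign D is higher inside every engagement tier stratum but Campaign N is higher in aggregate. Whether to stratify depends on how engagement tier relates to the campaign.
Engagement tier is downstream of the campaign. One should not condition on a consequence of treatment, so the overall rates are the right comparison.
The causal difference is the pooled difference: 0.250 − 0.303 = -0.053.

-0.05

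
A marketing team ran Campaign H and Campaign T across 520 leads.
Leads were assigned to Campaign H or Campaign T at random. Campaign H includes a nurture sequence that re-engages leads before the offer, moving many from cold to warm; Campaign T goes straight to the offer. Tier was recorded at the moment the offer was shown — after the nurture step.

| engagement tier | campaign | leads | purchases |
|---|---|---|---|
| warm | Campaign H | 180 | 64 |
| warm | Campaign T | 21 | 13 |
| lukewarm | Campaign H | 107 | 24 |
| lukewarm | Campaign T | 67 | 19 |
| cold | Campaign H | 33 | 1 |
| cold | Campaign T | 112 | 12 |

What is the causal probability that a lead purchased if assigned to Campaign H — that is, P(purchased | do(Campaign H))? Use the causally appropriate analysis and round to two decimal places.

The stratified and pooled comparisons disagree (Campaign T wins within each engagement tier; Campaign H wins overall), so the answer turns on the causal role of engagement tier.
Because the campaign influences engagement tier, engagement tier is a post-treatment mediator, not a confounder. Stratifying on it would bias the estimate; the causal effect is the crude pooled difference.
So P(outcome | do(Campaign H)) is just the pooled rate for Campaign H: 89/320 = 0.278.

0.28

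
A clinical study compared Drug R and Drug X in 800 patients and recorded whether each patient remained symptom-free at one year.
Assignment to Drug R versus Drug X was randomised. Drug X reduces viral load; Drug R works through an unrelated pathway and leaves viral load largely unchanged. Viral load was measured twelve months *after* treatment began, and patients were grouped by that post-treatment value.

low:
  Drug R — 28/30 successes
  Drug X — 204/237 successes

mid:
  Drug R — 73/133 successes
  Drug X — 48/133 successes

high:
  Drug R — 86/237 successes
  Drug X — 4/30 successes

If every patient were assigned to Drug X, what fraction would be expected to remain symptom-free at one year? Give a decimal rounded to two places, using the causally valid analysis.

Drug R is higher inside every viral load stratum but Drug X is higher in aggregate. Whether to stratify depends on how viral load relates to the drug.
Viral load here is a post-treatment variable shaped by the drug; conditioning on it would introduce bias rather than remove it. The overall comparison is the causal one.
So P(outcome | do(Drug X)) is just the pooled rate for Drug X: 256/400 = 0.640.

0.64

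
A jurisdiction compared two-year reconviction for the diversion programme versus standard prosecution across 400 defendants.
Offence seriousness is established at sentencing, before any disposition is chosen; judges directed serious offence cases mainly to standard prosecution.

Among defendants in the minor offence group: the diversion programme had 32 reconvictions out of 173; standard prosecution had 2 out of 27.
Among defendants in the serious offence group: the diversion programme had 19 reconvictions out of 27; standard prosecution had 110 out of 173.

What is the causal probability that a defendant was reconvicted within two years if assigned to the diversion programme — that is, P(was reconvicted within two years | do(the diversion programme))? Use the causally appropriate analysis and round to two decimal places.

standard prosecution is lower inside every offence seriousness stratum but the diversion programme is lower in aggregate. Whether to stratify depends on how offence seriousness relates to the disposition.
Nothing the disposition does changes offence seriousness; the imbalance is an allocation artefact. With offence seriousness also predicting the outcome, the pooled figure is confounded, and the within-stratum comparison is the causal one.
Standardising the diversion programme to the population offence seriousness mix: 0.500·32/173 + 0.500·19/27 = 0.444.

0.44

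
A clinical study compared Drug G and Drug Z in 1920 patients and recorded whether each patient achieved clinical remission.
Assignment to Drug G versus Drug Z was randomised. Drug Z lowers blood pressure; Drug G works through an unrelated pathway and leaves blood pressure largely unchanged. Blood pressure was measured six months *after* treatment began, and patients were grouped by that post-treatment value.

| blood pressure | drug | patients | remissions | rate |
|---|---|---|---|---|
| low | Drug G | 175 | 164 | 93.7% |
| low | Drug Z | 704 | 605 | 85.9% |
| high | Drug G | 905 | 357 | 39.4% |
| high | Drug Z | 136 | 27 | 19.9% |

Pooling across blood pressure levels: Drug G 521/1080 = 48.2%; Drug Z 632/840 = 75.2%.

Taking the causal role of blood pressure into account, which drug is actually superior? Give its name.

Within every blood pressure level Drug G has the higher rate, yet pooled Drug Z does — Simpson's reversal.
Because the drug influences blood pressure, blood pressure is a post-treatment mediator, not a confounder. Stratifying on it would bias the estimate; the causal effect is the crude pooled difference.
Pooled: Drug G 48.2% vs Drug Z 75.2%; Drug Z is higher overall.

Drug Z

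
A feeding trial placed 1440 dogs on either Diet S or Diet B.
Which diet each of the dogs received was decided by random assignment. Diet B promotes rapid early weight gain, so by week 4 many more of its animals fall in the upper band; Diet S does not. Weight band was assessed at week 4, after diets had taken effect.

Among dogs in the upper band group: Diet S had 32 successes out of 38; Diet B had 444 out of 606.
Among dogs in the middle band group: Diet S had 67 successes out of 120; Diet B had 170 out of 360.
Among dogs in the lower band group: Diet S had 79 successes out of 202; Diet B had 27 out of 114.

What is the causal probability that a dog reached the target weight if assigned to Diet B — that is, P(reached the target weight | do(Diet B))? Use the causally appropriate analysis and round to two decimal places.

Week-4 weight band lies on the pathway diet → week-4 weight band → outcome, so adjusting for it blocks the indirect effect. For the total causal effect of diet, use the unadjusted pooled rates.
So P(outcome | do(Diet B)) is just the pooled rate for Diet B: 641/1080 = 0.594.

0.59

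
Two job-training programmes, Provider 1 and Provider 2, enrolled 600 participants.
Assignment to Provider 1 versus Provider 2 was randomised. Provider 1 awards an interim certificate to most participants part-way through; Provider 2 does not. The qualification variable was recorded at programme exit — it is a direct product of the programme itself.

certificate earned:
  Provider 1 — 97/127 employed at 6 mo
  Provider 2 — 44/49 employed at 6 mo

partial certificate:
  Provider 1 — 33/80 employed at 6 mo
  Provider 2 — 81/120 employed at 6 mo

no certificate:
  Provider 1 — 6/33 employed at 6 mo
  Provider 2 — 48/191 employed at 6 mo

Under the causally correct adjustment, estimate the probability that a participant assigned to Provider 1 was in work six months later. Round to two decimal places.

0.57

The qualification attained during the programme-specific comparison favours Provider 2 throughout, but the pooled figures favour Provider 1. The question is whether to condition on qualification attained during the programme.
The distribution of qualification attained during the programme is itself part of what the programme does — it is an intermediate outcome. Holding it fixed would remove that part of the effect; the total effect is the pooled difference.
So P(outcome | do(Provider 1)) is just the pooled rate for Provider 1: 136/240 = 0.567.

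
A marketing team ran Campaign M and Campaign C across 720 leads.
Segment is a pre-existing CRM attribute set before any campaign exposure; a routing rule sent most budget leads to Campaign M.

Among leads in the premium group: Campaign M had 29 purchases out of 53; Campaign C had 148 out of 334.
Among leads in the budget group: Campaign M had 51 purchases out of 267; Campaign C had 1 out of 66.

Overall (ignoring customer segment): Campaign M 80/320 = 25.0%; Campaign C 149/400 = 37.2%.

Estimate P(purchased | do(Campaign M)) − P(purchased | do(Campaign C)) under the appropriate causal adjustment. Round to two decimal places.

+0.14

Customer segment is set before the campaign has any effect — it is not caused by the campaign — and it independently drives the outcome. That makes it a confounder, so the causal comparison is within customer segment levels.
Adjusting over the population distribution of customer segment: 0.537·(0.547−0.443) + 0.463·(0.191−0.015) = +0.137.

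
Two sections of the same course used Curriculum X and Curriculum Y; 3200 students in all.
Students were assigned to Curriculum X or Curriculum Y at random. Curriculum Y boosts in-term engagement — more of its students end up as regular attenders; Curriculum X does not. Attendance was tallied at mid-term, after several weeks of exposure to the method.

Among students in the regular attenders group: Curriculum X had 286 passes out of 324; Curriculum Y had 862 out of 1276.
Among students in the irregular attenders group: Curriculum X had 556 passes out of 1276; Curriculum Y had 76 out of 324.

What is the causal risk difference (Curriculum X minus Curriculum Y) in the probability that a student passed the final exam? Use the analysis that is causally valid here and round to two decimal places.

The mid-term attendance-specific comparison favours Curriculum X throughout, but the pooled figures favour Curriculum Y. The question is whether to condition on mid-term attendance.
Mid-term attendance is downstream of the teaching method. One should not condition on a consequence of treatment, so the overall rates are the right comparison.
The causal difference is the pooled difference: 0.526 − 0.586 = -0.060.

-0.06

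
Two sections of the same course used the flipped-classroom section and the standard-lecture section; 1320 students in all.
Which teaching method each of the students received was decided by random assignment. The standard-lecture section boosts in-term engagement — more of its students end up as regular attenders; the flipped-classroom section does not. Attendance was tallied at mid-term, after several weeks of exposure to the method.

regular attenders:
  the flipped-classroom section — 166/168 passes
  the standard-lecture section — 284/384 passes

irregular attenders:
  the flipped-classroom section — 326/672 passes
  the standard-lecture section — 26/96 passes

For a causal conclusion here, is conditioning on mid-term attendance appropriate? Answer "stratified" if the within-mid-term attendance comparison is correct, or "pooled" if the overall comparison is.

pooled

the flipped-classroom section is higher inside every mid-term attendance stratum but the standard-lecture section is higher in aggregate. Whether to stratify depends on how mid-term attendance relates to the teaching method.
Because the teaching method influences mid-term attendance, mid-term attendance is a post-treatment mediator, not a confounder. Stratifying on it would bias the estimate; the causal effect is the crude pooled difference.
Pooled: the flipped-classroom section 58.6% vs the standard-lecture section 64.6%; the standard-lecture section is higher overall.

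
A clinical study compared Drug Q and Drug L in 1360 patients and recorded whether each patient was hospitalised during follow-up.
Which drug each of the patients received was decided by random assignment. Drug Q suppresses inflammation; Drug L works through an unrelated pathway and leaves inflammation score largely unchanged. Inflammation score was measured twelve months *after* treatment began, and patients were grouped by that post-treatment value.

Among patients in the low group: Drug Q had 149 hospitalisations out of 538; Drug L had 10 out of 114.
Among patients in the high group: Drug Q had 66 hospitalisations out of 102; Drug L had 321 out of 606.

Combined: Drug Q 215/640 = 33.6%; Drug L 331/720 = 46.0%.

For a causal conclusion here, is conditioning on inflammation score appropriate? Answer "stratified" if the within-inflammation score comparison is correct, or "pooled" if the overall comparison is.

Inflammation score lies on the pathway drug → inflammation score → outcome, so adjusting for it blocks the indirect effect. For the total causal effect of drug, use the unadjusted pooled rates.
Pooled: Drug Q 33.6% vs Drug L 46.0%; Drug Q is lower overall.

pooled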